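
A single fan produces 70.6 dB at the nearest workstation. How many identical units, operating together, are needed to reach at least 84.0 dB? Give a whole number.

22

Need L₁ + 10·log₁₀ N ≥ 84.0, i.e. log₁₀ N ≥ 1.34.
N ≥ 10^(13.4/10) = 21.878, so N = 22.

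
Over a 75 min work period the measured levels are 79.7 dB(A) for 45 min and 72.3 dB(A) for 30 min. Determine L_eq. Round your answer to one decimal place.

The energy average is taken in the linear domain: L_eq = 10·log₁₀[(Σ tᵢ·10^(Lᵢ/10))/T], T = 75 min.
Σ tᵢ·10^(Lᵢ/10) = 45·10^(79.7/10) + 30·10^(72.3/10) = 4.709e+09.
L_eq = 10·log₁₀(4.709e+09/75) = 77.98 dB(A).

78.0 dB(A)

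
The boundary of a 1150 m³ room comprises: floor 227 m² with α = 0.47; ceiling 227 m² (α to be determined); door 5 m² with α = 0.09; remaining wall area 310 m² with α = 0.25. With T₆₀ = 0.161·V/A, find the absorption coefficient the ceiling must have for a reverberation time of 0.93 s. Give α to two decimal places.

0.06

Required total absorption A = 0.161·1150/0.93 = 199.09 m².
Absorption from the other surfaces = 227·0.47 + 5·0.09 + 310·0.25 = 184.64 m², so the ceiling must supply 14.45 m² over 227 m².
α = 14.45/227 = 0.064.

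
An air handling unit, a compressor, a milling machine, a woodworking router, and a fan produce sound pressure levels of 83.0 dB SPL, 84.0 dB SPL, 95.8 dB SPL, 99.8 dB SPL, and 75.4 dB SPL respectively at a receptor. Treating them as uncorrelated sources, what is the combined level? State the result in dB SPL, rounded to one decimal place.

101.4 dB SPL

Incoherent sources combine by intensity addition: L_total = 10·log₁₀(Σ 10^(L_i/10)).
Σ 10^(L/10) = 10^(83.0/10) + 10^(84.0/10) + 10^(95.8/10) + 10^(99.8/10) + 10^(75.4/10) = 1.384e+10.
L_total = 10·log₁₀(1.384e+10) = 101.41 dB SPL.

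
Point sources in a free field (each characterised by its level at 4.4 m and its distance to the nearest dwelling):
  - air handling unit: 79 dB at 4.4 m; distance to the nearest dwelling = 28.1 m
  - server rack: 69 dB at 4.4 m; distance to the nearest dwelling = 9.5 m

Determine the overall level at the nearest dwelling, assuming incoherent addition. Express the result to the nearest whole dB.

66 dB

Apply inverse-square spreading to bring every level to the receiver, then sum 10^(L/10).
air handling unit: 79 − 20·log₁₀(28.1/4.4) = 79 − 16.11 = 62.89 dB.
server rack: 69 − 20·log₁₀(9.5/4.4) = 69 − 6.69 = 62.31 dB.
Σ 10^(L/10) = 3.652e+06 → L_total = 10·log₁₀(3.652e+06) = 65.62 dB.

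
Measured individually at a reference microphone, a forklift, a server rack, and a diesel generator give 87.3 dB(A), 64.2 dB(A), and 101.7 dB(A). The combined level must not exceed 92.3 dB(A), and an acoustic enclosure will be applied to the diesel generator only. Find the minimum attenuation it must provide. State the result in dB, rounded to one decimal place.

11.1 dB

Everything except the diesel generator sums to 10^(87.3/10) + 10^(64.2/10) = 5.397e+08 in linear terms, 87.32 dB(A).
The limit corresponds to 10^(92.3/10) = 1.698e+09; subtracting the fixed part leaves 1.159e+09 for the diesel generator, i.e. 90.64 dB(A).
So the diesel generator must be reduced from 101.7 to 90.64 dB(A): IL = 11.06 dB.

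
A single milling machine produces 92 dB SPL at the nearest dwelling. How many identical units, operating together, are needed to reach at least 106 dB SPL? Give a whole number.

N identical sources give L₁ + 10·log₁₀ N, so require 10·log₁₀ N ≥ 106 − 92 = 14.0 dB.
N ≥ 10^(14.0/10) = 25.119, so N = 26.

26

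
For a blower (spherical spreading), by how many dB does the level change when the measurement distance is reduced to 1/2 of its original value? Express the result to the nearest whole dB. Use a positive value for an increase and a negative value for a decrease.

Point-source spreading: ΔL = −20·log₁₀(r₂/r₁).
ΔL = −20·log₁₀(0.5) = +6.02 dB.

+6 dB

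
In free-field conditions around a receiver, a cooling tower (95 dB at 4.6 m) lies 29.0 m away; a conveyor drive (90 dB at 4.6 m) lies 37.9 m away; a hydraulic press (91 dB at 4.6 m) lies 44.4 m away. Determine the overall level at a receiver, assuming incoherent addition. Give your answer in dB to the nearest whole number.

80 dB

Apply inverse-square spreading to bring every level to the receiver, then sum 10^(L/10).
cooling tower: 95 − 20·log₁₀(29.0/4.6) = 95 − 15.99 = 79.01 dB.
conveyor drive: 90 − 20·log₁₀(37.9/4.6) = 90 − 18.32 = 71.68 dB.
hydraulic press: 91 − 20·log₁₀(44.4/4.6) = 91 − 19.69 = 71.31 dB.
Σ 10^(L/10) = 1.078e+08 → L_total = 10·log₁₀(1.078e+08) = 80.33 dB.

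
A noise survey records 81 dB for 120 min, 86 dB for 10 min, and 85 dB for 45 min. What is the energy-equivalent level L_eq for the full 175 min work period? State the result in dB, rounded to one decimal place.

L_eq = 10·log₁₀[(1/T)·Σ tᵢ·10^(Lᵢ/10)] with T = 175 min.
Σ tᵢ·10^(Lᵢ/10) = 120·10^(81/10) + 10·10^(86/10) + 45·10^(85/10) = 3.332e+10.
L_eq = 10·log₁₀(3.332e+10/175) = 82.80 dB.

82.8 dB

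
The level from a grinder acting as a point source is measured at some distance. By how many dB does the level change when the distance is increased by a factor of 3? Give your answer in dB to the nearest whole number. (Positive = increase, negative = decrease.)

With spherical spreading the level changes by −20·log₁₀(r₂/r₁).
ΔL = −20·log₁₀(3) = -9.54 dB.

-10 dB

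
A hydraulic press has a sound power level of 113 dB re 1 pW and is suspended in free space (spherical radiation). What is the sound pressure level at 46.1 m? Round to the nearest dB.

69 dB

The power spreads over a sphere of area 4π·r², so L_p = L_w − 10·log₁₀(4π·r²).
4π·r² = 2.671e+04 m², 10·log₁₀ of that is 44.266 dB.
L_p = 113 − 44.266 = 68.73 dB.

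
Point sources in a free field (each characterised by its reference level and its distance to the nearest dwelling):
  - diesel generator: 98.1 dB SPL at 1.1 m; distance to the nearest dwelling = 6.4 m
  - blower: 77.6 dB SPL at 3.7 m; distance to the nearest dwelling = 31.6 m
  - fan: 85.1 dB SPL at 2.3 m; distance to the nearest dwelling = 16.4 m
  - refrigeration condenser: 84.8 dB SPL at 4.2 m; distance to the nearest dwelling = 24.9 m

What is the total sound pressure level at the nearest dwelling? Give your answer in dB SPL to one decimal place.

Propagate each source to the receiver with L = L_ref − 20·log₁₀(r/r_ref), then add intensities.
diesel generator: 98.1 − 20·log₁₀(6.4/1.1) = 98.1 − 15.30 = 82.80 dB SPL.
blower: 77.6 − 20·log₁₀(31.6/3.7) = 77.6 − 18.63 = 58.97 dB SPL.
fan: 85.1 − 20·log₁₀(16.4/2.3) = 85.1 − 17.06 = 68.04 dB SPL.
refrigeration condenser: 84.8 − 20·log₁₀(24.9/4.2) = 84.8 − 15.46 = 69.34 dB SPL.
Σ 10^(L/10) = 2.065e+08 → L_total = 10·log₁₀(2.065e+08) = 83.15 dB SPL.

83.1 dB SPL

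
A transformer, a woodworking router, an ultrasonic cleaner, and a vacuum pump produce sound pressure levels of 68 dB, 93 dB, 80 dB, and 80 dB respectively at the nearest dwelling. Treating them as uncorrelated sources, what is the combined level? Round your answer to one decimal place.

93.4 dB

For uncorrelated sources the intensities add, so convert each level to linear form, sum, and take 10·log₁₀ of the total.
Σ 10^(L/10) = 10^(68/10) + 10^(93/10) + 10^(80/10) + 10^(80/10) = 2.202e+09.
L_total = 10·log₁₀(2.202e+09) = 93.43 dB.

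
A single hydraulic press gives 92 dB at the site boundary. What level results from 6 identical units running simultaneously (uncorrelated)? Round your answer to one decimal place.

99.8 dB

L_total = L₁ + 10·log₁₀ N for N identical incoherent sources.
L_total = 92 + 10·log₁₀(6) = 92 + 7.782 = 99.78 dB.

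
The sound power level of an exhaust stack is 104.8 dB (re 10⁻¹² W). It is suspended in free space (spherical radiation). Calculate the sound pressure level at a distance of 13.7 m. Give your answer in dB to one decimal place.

71.1 dB

Free-field spherical radiation: L_p = L_w − 10·log₁₀(4π·r²), r = 13.7 m.
4π·r² = 2359 m², 10·log₁₀ of that is 33.727 dB.
L_p = 104.8 − 33.727 = 71.07 dB.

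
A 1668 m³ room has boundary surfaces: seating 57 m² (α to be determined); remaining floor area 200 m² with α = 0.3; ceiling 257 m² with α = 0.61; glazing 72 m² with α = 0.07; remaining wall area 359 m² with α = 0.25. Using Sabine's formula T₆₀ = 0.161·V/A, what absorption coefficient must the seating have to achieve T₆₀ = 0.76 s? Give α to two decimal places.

0.73

From T₆₀ = 0.161·V/A, the target T₆₀ = 0.76 s needs A = 0.161·1668/0.76 = 353.35 m².
Absorption from the other surfaces = 200·0.3 + 257·0.61 + 72·0.07 + 359·0.25 = 311.56 m², so the seating must supply 41.79 m² over 57 m².
α = 41.79/57 = 0.733.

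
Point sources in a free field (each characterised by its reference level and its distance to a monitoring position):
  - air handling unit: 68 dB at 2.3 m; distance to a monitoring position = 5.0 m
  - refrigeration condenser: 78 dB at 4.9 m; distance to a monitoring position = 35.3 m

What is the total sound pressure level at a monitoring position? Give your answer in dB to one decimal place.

First find each source's level at the receiver (point-source: −20·log₁₀(r/r_ref)), then combine on an intensity basis.
air handling unit: 68 − 20·log₁₀(5.0/2.3) = 68 − 6.74 = 61.26 dB.
refrigeration condenser: 78 − 20·log₁₀(35.3/4.9) = 78 − 17.15 = 60.85 dB.
Σ 10^(L/10) = 2.551e+06 → L_total = 10·log₁₀(2.551e+06) = 64.07 dB.

64.1 dB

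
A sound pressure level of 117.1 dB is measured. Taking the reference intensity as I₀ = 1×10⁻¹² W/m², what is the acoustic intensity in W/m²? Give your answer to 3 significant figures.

I = I₀·10^(L/10) = 10⁻¹² × 10^(117.1/10) = 10^(-0.290).

0.513 W/m²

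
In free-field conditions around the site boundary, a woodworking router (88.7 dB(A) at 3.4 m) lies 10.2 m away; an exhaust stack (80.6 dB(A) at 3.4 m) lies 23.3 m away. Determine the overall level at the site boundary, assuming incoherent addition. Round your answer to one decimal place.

Propagate each source to the receiver with L = L_ref − 20·log₁₀(r/r_ref), then add intensities.
woodworking router: 88.7 − 20·log₁₀(10.2/3.4) = 88.7 − 9.54 = 79.16 dB(A).
exhaust stack: 80.6 − 20·log₁₀(23.3/3.4) = 80.6 − 16.72 = 63.88 dB(A).
Σ 10^(L/10) = 8.481e+07 → L_total = 10·log₁₀(8.481e+07) = 79.28 dB(A).

79.3 dB(A)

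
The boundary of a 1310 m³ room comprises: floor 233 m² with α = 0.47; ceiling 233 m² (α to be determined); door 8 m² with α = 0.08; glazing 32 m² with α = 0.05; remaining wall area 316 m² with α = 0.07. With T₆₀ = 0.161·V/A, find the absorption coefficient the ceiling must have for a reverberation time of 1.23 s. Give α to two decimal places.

From T₆₀ = 0.161·V/A, the target T₆₀ = 1.23 s needs A = 0.161·1310/1.23 = 171.47 m².
Absorption from the other surfaces = 233·0.47 + 8·0.08 + 32·0.05 + 316·0.07 = 133.87 m², so the ceiling must supply 37.60 m² over 233 m².
α = 37.60/233 = 0.161.

0.16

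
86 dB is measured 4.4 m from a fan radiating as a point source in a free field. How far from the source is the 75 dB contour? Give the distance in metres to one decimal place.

15.6 m

Point-source spreading drops the level by 20·log₁₀(r₂/r₁); inverting, r₂/r₁ = 10^(ΔL/20).
r₂ = 4.4·10^((86−75)/20) = 4.4·10^(11.0/20) = 15.61 m.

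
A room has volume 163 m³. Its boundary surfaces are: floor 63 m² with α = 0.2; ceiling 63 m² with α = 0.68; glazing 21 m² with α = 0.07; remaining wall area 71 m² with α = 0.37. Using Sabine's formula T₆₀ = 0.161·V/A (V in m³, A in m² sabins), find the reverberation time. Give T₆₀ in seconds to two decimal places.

A = Σ Sᵢαᵢ = 63·0.2 + 63·0.68 + 21·0.07 + 71·0.37 = 83.18 m².
T₆₀ = 0.161 × 163 / 83.18 = 0.315 s.

0.32 s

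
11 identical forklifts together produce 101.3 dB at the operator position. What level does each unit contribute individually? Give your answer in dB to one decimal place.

90.9 dB

11 equal contributions raise the level by 10·log₁₀ 11 = 10.414 dB, so each unit alone gives 101.3 − 10.414.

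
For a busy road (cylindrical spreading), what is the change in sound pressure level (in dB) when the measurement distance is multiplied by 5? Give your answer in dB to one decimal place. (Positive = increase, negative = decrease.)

-7.0 dB

With cylindrical spreading the level changes by −10·log₁₀(r₂/r₁).
ΔL = −10·log₁₀(5) = -6.99 dB.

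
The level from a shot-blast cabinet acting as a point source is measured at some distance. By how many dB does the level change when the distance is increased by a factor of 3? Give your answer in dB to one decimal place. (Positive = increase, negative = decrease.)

-9.5 dB

Point-source spreading: ΔL = −20·log₁₀(r₂/r₁).
ΔL = −20·log₁₀(3) = -9.54 dB.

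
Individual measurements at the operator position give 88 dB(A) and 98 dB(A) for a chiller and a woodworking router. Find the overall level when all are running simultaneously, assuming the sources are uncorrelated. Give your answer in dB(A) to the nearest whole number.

For uncorrelated sources the intensities add, so convert each level to linear form, sum, and take 10·log₁₀ of the total.
Σ 10^(L/10) = 10^(88/10) + 10^(98/10) = 6.941e+09.
L_total = 10·log₁₀(6.941e+09) = 98.41 dB(A).

98 dB(A)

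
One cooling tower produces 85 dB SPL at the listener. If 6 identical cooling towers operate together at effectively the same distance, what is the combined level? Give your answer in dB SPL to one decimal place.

92.8 dB SPL

With 6 equal, uncorrelated contributions the intensity is 6× that of one unit, giving a rise of 10·log₁₀ 6.
L_total = 85 + 10·log₁₀(6) = 85 + 7.782 = 92.78 dB SPL.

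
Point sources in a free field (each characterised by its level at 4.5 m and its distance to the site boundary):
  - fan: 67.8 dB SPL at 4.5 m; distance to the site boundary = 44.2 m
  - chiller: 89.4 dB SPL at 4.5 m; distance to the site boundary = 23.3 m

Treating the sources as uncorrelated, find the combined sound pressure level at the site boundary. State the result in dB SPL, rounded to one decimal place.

75.1 dB SPL

Apply inverse-square spreading to bring every level to the receiver, then sum 10^(L/10).
fan: 67.8 − 20·log₁₀(44.2/4.5) = 67.8 − 19.84 = 47.96 dB SPL.
chiller: 89.4 − 20·log₁₀(23.3/4.5) = 89.4 − 14.28 = 75.12 dB SPL.
Σ 10^(L/10) = 3.255e+07 → L_total = 10·log₁₀(3.255e+07) = 75.13 dB SPL.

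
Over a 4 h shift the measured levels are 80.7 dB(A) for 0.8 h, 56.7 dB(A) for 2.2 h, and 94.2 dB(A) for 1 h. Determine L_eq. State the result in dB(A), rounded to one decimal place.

88.3 dB(A)

The energy average is taken in the linear domain: L_eq = 10·log₁₀[(Σ tᵢ·10^(Lᵢ/10))/T], T = 4 h.
Σ tᵢ·10^(Lᵢ/10) = 0.8·10^(80.7/10) + 2.2·10^(56.7/10) + 1·10^(94.2/10) = 2.725e+09.
L_eq = 10·log₁₀(2.725e+09/4) = 88.33 dB(A).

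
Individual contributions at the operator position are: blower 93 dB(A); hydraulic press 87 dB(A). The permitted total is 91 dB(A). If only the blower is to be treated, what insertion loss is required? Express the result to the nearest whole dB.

Fixed contribution from the other source: Σ 10^(L/10) = 10^(87/10) = 5.012e+08 (87.00 dB(A)).
To meet 91 dB(A) overall, the treated blower may contribute at most 10^(91/10) − 5.012e+08 = 7.577e+08, i.e. 88.80 dB(A).
Required insertion loss = 93 − 88.80 = 4.20 dB.

4 dB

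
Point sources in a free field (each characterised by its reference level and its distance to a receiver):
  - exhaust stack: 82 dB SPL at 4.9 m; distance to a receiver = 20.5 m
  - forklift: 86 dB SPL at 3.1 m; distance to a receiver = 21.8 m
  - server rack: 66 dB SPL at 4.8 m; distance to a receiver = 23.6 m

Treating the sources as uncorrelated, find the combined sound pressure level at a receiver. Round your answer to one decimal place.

Propagate each source to the receiver with L = L_ref − 20·log₁₀(r/r_ref), then add intensities.
exhaust stack: 82 − 20·log₁₀(20.5/4.9) = 82 − 12.43 = 69.57 dB SPL.
forklift: 86 − 20·log₁₀(21.8/3.1) = 86 − 16.94 = 69.06 dB SPL.
server rack: 66 − 20·log₁₀(23.6/4.8) = 66 − 13.83 = 52.17 dB SPL.
Σ 10^(L/10) = 1.727e+07 → L_total = 10·log₁₀(1.727e+07) = 72.37 dB SPL.

72.4 dB SPL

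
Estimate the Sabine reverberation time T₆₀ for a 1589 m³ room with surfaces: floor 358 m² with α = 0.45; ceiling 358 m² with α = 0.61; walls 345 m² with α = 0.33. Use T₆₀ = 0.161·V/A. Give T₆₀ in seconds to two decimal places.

0.52 s

A = Σ Sᵢαᵢ = 358·0.45 + 358·0.61 + 345·0.33 = 493.33 m².
T₆₀ = 0.161 × 1589 / 493.33 = 0.519 s.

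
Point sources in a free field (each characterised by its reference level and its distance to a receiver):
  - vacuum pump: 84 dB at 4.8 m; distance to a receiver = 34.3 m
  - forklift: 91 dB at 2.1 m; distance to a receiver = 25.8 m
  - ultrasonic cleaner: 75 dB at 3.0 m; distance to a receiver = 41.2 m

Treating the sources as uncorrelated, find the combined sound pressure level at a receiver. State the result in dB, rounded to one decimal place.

First find each source's level at the receiver (point-source: −20·log₁₀(r/r_ref)), then combine on an intensity basis.
vacuum pump: 84 − 20·log₁₀(34.3/4.8) = 84 − 17.08 = 66.92 dB.
forklift: 91 − 20·log₁₀(25.8/2.1) = 91 − 21.79 = 69.21 dB.
ultrasonic cleaner: 75 − 20·log₁₀(41.2/3.0) = 75 − 22.76 = 52.24 dB.
Σ 10^(L/10) = 1.343e+07 → L_total = 10·log₁₀(1.343e+07) = 71.28 dB.

71.3 dB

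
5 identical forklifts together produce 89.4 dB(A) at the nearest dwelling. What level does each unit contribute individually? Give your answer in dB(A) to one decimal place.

82.4 dB(A)

Dividing the total intensity by 5 lowers the level by 10·log₁₀ 5 = 6.990 dB: L₁ = 89.4 − 6.990.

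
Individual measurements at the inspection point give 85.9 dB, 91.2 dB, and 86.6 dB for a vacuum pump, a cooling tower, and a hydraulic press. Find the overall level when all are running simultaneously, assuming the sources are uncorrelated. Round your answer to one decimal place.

93.4 dB

For uncorrelated sources the intensities add, so convert each level to linear form, sum, and take 10·log₁₀ of the total.
Σ 10^(L/10) = 10^(85.9/10) + 10^(91.2/10) + 10^(86.6/10) = 2.164e+09.
L_total = 10·log₁₀(2.164e+09) = 93.35 dB.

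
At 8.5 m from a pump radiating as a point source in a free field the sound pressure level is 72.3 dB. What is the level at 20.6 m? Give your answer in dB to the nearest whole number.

65 dB

For a point source, L₂ = L₁ − 20·log₁₀(r₂/r₁).
L₂ = 72.3 − 20·log₁₀(20.6/8.5) = 72.3 − 7.689 = 64.61 dB.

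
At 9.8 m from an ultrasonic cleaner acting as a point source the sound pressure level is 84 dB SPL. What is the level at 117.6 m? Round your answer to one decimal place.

62.4 dB SPL

Spherical spreading from a point source gives a 20·log₁₀(r₂/r₁) drop.
L₂ = 84 − 20·log₁₀(117.6/9.8) = 84 − 21.584 = 62.42 dB SPL.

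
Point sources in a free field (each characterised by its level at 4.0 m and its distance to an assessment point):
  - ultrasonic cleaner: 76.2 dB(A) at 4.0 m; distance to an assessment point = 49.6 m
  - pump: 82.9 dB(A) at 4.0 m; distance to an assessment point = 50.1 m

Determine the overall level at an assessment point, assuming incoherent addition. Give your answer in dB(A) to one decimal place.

First find each source's level at the receiver (point-source: −20·log₁₀(r/r_ref)), then combine on an intensity basis.
ultrasonic cleaner: 76.2 − 20·log₁₀(49.6/4.0) = 76.2 − 21.87 = 54.33 dB(A).
pump: 82.9 − 20·log₁₀(50.1/4.0) = 82.9 − 21.96 = 60.94 dB(A).
Σ 10^(L/10) = 1.514e+06 → L_total = 10·log₁₀(1.514e+06) = 61.80 dB(A).

61.8 dB(A)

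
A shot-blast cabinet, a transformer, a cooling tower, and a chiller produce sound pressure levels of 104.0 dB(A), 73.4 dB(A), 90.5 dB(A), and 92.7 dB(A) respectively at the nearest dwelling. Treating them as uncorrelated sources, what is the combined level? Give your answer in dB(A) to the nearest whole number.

Incoherent sources combine by intensity addition: L_total = 10·log₁₀(Σ 10^(L_i/10)).
Σ 10^(L/10) = 10^(104.0/10) + 10^(73.4/10) + 10^(90.5/10) + 10^(92.7/10) = 2.812e+10.
L_total = 10·log₁₀(2.812e+10) = 104.49 dB(A).

104 dB(A)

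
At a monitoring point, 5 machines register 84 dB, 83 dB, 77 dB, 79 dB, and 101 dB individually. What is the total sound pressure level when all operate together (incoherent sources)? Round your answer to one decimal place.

101.2 dB

Incoherent sources combine by intensity addition: L_total = 10·log₁₀(Σ 10^(L_i/10)).
Σ 10^(L/10) = 10^(84/10) + 10^(83/10) + 10^(77/10) + 10^(79/10) + 10^(101/10) = 1.317e+10.
L_total = 10·log₁₀(1.317e+10) = 101.20 dB.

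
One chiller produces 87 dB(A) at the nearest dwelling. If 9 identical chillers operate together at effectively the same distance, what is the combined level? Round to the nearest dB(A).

97 dB(A)

With 9 equal, uncorrelated contributions the intensity is 9× that of one unit, giving a rise of 10·log₁₀ 9.
L_total = 87 + 10·log₁₀(9) = 87 + 9.542 = 96.54 dB(A).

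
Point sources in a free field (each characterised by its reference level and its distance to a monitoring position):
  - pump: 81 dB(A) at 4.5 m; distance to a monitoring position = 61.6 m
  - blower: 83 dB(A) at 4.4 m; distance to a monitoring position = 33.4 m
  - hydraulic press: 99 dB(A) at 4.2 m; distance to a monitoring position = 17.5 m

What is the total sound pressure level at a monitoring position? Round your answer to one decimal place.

Propagate each source to the receiver with L = L_ref − 20·log₁₀(r/r_ref), then add intensities.
pump: 81 − 20·log₁₀(61.6/4.5) = 81 − 22.73 = 58.27 dB(A).
blower: 83 − 20·log₁₀(33.4/4.4) = 83 − 17.61 = 65.39 dB(A).
hydraulic press: 99 − 20·log₁₀(17.5/4.2) = 99 − 12.40 = 86.60 dB(A).
Σ 10^(L/10) = 4.617e+08 → L_total = 10·log₁₀(4.617e+08) = 86.64 dB(A).

86.6 dB(A)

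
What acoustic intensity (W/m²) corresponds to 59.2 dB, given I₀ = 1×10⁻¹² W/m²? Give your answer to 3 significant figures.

I = I₀·10^(L/10) = 10⁻¹² × 10^(59.2/10) = 10^(-6.080).

8.32e-07 W/m²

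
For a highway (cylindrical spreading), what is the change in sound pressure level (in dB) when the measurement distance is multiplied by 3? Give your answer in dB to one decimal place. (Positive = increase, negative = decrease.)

Line-source spreading: ΔL = −10·log₁₀(r₂/r₁).
ΔL = −10·log₁₀(3) = -4.77 dB.

-4.8 dB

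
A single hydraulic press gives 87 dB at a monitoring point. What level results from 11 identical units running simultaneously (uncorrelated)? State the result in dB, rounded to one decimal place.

With 11 equal, uncorrelated contributions the intensity is 11× that of one unit, giving a rise of 10·log₁₀ 11.
L_total = 87 + 10·log₁₀(11) = 87 + 10.414 = 97.41 dB.

97.4 dB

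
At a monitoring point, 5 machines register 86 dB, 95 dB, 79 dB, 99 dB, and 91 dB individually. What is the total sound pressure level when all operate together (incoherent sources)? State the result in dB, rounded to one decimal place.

For uncorrelated sources the intensities add, so convert each level to linear form, sum, and take 10·log₁₀ of the total.
Σ 10^(L/10) = 10^(86/10) + 10^(95/10) + 10^(79/10) + 10^(99/10) + 10^(91/10) = 1.284e+10.
L_total = 10·log₁₀(1.284e+10) = 101.09 dB.

101.1 dB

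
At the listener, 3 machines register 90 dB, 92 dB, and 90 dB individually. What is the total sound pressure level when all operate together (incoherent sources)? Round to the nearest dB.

For uncorrelated sources the intensities add, so convert each level to linear form, sum, and take 10·log₁₀ of the total.
Σ 10^(L/10) = 10^(90/10) + 10^(92/10) + 10^(90/10) = 3.585e+09.
L_total = 10·log₁₀(3.585e+09) = 95.54 dB.

96 dB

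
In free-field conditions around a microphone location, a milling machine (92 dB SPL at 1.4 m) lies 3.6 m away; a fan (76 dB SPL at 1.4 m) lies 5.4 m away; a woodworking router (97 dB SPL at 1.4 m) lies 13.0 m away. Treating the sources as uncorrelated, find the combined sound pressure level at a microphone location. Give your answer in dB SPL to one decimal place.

84.8 dB SPL

First find each source's level at the receiver (point-source: −20·log₁₀(r/r_ref)), then combine on an intensity basis.
milling machine: 92 − 20·log₁₀(3.6/1.4) = 92 − 8.20 = 83.80 dB SPL.
fan: 76 − 20·log₁₀(5.4/1.4) = 76 − 11.73 = 64.27 dB SPL.
woodworking router: 97 − 20·log₁₀(13.0/1.4) = 97 − 19.36 = 77.64 dB SPL.
Σ 10^(L/10) = 3.005e+08 → L_total = 10·log₁₀(3.005e+08) = 84.78 dB SPL.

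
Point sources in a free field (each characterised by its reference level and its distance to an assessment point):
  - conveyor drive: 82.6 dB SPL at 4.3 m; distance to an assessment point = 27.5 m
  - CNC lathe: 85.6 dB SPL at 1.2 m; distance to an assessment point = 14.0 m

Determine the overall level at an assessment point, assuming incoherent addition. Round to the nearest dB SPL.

Propagate each source to the receiver with L = L_ref − 20·log₁₀(r/r_ref), then add intensities.
conveyor drive: 82.6 − 20·log₁₀(27.5/4.3) = 82.6 − 16.12 = 66.48 dB SPL.
CNC lathe: 85.6 − 20·log₁₀(14.0/1.2) = 85.6 − 21.34 = 64.26 dB SPL.
Σ 10^(L/10) = 7.117e+06 → L_total = 10·log₁₀(7.117e+06) = 68.52 dB SPL.

69 dB SPL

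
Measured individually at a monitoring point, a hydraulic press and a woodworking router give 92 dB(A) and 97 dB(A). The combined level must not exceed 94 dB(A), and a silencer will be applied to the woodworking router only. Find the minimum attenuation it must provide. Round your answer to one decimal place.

7.3 dB

The untreated sources together contribute 10^(92/10) = 1.585e+09, i.e. 92.00 dB(A).
The limit corresponds to 10^(94/10) = 2.512e+09; subtracting the fixed part leaves 9.270e+08 for the woodworking router, i.e. 89.67 dB(A).
Required insertion loss = 97 − 89.67 = 7.33 dB.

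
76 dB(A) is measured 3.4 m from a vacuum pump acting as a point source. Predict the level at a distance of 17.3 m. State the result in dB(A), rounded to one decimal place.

For a point source, L₂ = L₁ − 20·log₁₀(r₂/r₁).
L₂ = 76 − 20·log₁₀(17.3/3.4) = 76 − 14.131 = 61.87 dB(A).

61.9 dB(A)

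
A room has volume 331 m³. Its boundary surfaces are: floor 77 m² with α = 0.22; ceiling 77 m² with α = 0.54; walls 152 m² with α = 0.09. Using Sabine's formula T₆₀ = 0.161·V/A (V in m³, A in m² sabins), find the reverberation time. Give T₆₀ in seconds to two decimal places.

Total absorption A = 77·0.22 + 77·0.54 + 152·0.09 = 72.20 m² sabins.
T₆₀ = 0.161 × 331 / 72.20 = 0.738 s.

0.74 s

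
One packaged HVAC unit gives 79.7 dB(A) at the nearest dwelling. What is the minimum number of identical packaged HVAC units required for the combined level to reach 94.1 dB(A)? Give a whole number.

28

The shortfall is 94.1 − 79.7 = 14.4 dB, and N units add 10·log₁₀ N, so need 10·log₁₀ N ≥ 14.4.
N ≥ 10^(14.4/10) = 27.542, so N = 28.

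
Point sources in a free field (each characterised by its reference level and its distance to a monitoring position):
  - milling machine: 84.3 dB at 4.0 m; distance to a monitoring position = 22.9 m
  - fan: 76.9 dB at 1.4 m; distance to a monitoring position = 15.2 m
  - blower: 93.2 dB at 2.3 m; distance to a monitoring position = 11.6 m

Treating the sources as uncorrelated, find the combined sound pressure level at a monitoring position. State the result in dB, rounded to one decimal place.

79.6 dB

Propagate each source to the receiver with L = L_ref − 20·log₁₀(r/r_ref), then add intensities.
milling machine: 84.3 − 20·log₁₀(22.9/4.0) = 84.3 − 15.16 = 69.14 dB.
fan: 76.9 − 20·log₁₀(15.2/1.4) = 76.9 − 20.71 = 56.19 dB.
blower: 93.2 − 20·log₁₀(11.6/2.3) = 93.2 − 14.05 = 79.15 dB.
Σ 10^(L/10) = 9.076e+07 → L_total = 10·log₁₀(9.076e+07) = 79.58 dB.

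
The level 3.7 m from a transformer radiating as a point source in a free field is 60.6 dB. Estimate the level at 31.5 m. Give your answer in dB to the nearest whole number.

Point-source attenuation: ΔL = 20·log₁₀(r₂/r₁) = 20·log₁₀(31.5/3.7) = 18.602 dB.
L₂ = 60.6 − 20·log₁₀(31.5/3.7) = 60.6 − 18.602 = 42.00 dB.

42 dB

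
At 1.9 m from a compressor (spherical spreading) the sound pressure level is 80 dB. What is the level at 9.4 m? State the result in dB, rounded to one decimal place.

Spherical spreading from a point source gives a 20·log₁₀(r₂/r₁) drop.
L₂ = 80 − 20·log₁₀(9.4/1.9) = 80 − 13.887 = 66.11 dB.

66.1 dB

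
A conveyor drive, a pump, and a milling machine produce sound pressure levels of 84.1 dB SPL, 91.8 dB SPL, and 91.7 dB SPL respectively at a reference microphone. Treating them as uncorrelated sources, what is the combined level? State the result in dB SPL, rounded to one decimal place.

Incoherent sources combine by intensity addition: L_total = 10·log₁₀(Σ 10^(L_i/10)).
Σ 10^(L/10) = 10^(84.1/10) + 10^(91.8/10) + 10^(91.7/10) = 3.250e+09.
L_total = 10·log₁₀(3.250e+09) = 95.12 dB SPL.

95.1 dB SPL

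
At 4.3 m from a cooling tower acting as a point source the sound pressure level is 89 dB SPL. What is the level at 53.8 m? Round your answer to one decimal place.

67.1 dB SPL

For a point source, L₂ = L₁ − 20·log₁₀(r₂/r₁).
L₂ = 89 − 20·log₁₀(53.8/4.3) = 89 − 21.946 = 67.05 dB SPL.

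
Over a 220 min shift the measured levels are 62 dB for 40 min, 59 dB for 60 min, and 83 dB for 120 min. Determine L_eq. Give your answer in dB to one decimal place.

80.4 dB

The energy average is taken in the linear domain: L_eq = 10·log₁₀[(Σ tᵢ·10^(Lᵢ/10))/T], T = 220 min.
Σ tᵢ·10^(Lᵢ/10) = 40·10^(62/10) + 60·10^(59/10) + 120·10^(83/10) = 2.405e+10.
L_eq = 10·log₁₀(2.405e+10/220) = 80.39 dB.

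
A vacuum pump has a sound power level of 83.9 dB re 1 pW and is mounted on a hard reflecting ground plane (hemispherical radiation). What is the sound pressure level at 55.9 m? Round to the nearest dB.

41 dB

The power spreads over a hemisphere of area 2π·r², so L_p = L_w − 10·log₁₀(2π·r²).
2π·r² = 1.963e+04 m², 10·log₁₀ of that is 42.930 dB.
L_p = 83.9 − 42.930 = 40.97 dB.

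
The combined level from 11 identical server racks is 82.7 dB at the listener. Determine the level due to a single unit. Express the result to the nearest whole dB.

72 dB

For N identical incoherent sources L_total = L₁ + 10·log₁₀ N, so L₁ = 82.7 − 10·log₁₀(11) = 82.7 − 10.414.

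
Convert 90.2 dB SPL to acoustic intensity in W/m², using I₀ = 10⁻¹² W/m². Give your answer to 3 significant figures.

I/I₀ = 10^(90.2/10) = 1.047e+09, so I = 1.047e+09 × 10⁻¹² W/m².

0.00105 W/m²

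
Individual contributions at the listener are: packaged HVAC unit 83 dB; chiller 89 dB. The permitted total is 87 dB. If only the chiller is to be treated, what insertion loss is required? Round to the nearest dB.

Everything except the chiller sums to 10^(83/10) = 1.995e+08 in linear terms, 83.00 dB.
To meet 87 dB overall, the treated chiller may contribute at most 10^(87/10) − 1.995e+08 = 3.017e+08, i.e. 84.80 dB.
Required insertion loss = 89 − 84.80 = 4.20 dB.

4 dB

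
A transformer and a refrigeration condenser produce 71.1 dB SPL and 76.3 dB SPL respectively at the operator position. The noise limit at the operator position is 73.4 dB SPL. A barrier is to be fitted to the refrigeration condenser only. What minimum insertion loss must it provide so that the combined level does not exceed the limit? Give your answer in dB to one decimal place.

6.8 dB

Everything except the refrigeration condenser sums to 10^(71.1/10) = 1.288e+07 in linear terms, 71.10 dB SPL.
To meet 73.4 dB SPL overall, the treated refrigeration condenser may contribute at most 10^(73.4/10) − 1.288e+07 = 8.995e+06, i.e. 69.54 dB SPL.
Required insertion loss = 76.3 − 69.54 = 6.76 dB.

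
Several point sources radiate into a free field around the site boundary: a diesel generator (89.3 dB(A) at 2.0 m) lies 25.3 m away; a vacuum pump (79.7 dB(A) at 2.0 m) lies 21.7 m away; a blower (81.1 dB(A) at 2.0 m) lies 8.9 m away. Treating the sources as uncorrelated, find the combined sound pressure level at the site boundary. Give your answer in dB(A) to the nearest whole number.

71 dB(A)

First find each source's level at the receiver (point-source: −20·log₁₀(r/r_ref)), then combine on an intensity basis.
diesel generator: 89.3 − 20·log₁₀(25.3/2.0) = 89.3 − 22.04 = 67.26 dB(A).
vacuum pump: 79.7 − 20·log₁₀(21.7/2.0) = 79.7 − 20.71 = 58.99 dB(A).
blower: 81.1 − 20·log₁₀(8.9/2.0) = 81.1 − 12.97 = 68.13 dB(A).
Σ 10^(L/10) = 1.262e+07 → L_total = 10·log₁₀(1.262e+07) = 71.01 dB(A).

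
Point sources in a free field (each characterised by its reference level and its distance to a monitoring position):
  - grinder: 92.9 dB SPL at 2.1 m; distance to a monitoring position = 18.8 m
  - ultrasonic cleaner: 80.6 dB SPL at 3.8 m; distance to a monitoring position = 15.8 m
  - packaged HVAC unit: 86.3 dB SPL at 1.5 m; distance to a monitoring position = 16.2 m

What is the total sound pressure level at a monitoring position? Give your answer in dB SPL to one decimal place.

Propagate each source to the receiver with L = L_ref − 20·log₁₀(r/r_ref), then add intensities.
grinder: 92.9 − 20·log₁₀(18.8/2.1) = 92.9 − 19.04 = 73.86 dB SPL.
ultrasonic cleaner: 80.6 − 20·log₁₀(15.8/3.8) = 80.6 − 12.38 = 68.22 dB SPL.
packaged HVAC unit: 86.3 − 20·log₁₀(16.2/1.5) = 86.3 − 20.67 = 65.63 dB SPL.
Σ 10^(L/10) = 3.463e+07 → L_total = 10·log₁₀(3.463e+07) = 75.39 dB SPL.

75.4 dB SPL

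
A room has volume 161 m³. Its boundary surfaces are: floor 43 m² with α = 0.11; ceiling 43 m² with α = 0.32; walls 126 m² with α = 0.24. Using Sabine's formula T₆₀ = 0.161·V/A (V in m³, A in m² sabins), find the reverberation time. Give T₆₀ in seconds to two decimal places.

0.53 s

A = Σ Sᵢαᵢ = 43·0.11 + 43·0.32 + 126·0.24 = 48.73 m².
T₆₀ = 0.161·V/A = 0.161·161/48.73 = 0.532 s.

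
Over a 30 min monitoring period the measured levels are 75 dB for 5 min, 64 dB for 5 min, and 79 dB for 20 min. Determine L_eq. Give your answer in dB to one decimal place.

77.7 dB

L_eq = 10·log₁₀[(1/T)·Σ tᵢ·10^(Lᵢ/10)] with T = 30 min.
Σ tᵢ·10^(Lᵢ/10) = 5·10^(75/10) + 5·10^(64/10) + 20·10^(79/10) = 1.759e+09.
L_eq = 10·log₁₀(1.759e+09/30) = 77.68 dB.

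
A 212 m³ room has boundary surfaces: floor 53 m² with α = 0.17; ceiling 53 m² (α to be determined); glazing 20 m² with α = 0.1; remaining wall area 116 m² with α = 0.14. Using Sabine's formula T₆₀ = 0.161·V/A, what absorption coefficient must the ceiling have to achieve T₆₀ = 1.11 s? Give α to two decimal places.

From T₆₀ = 0.161·V/A, the target T₆₀ = 1.11 s needs A = 0.161·212/1.11 = 30.75 m².
Absorption from the other surfaces = 53·0.17 + 20·0.1 + 116·0.14 = 27.25 m², so the ceiling must supply 3.50 m² over 53 m².
α = 3.50/53 = 0.066.

0.07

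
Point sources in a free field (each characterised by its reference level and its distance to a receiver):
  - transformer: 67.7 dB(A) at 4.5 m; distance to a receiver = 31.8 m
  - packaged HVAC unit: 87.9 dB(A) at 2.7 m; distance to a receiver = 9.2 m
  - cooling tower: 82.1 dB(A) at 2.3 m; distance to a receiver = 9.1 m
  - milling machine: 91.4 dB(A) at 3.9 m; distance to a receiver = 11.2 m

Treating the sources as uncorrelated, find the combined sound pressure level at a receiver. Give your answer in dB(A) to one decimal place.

83.6 dB(A)

Apply inverse-square spreading to bring every level to the receiver, then sum 10^(L/10).
transformer: 67.7 − 20·log₁₀(31.8/4.5) = 67.7 − 16.98 = 50.72 dB(A).
packaged HVAC unit: 87.9 − 20·log₁₀(9.2/2.7) = 87.9 − 10.65 = 77.25 dB(A).
cooling tower: 82.1 − 20·log₁₀(9.1/2.3) = 82.1 − 11.95 = 70.15 dB(A).
milling machine: 91.4 − 20·log₁₀(11.2/3.9) = 91.4 − 9.16 = 82.24 dB(A).
Σ 10^(L/10) = 2.310e+08 → L_total = 10·log₁₀(2.310e+08) = 83.64 dB(A).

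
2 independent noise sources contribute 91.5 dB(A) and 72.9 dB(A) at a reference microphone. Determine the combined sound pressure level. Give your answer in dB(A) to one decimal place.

Incoherent sources combine by intensity addition: L_total = 10·log₁₀(Σ 10^(L_i/10)).
Σ 10^(L/10) = 10^(91.5/10) + 10^(72.9/10) = 1.432e+09.
L_total = 10·log₁₀(1.432e+09) = 91.56 dB(A).

91.6 dB(A)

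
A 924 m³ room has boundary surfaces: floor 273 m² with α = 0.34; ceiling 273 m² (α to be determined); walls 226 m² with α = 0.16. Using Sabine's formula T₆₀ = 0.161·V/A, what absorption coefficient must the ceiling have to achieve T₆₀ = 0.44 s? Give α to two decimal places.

From T₆₀ = 0.161·V/A, the target T₆₀ = 0.44 s needs A = 0.161·924/0.44 = 338.10 m².
Absorption from the other surfaces = 273·0.34 + 226·0.16 = 128.98 m², so the ceiling must supply 209.12 m² over 273 m².
α = 209.12/273 = 0.766.

0.77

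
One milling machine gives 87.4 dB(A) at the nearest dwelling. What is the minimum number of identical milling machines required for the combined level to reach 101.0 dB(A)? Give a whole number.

The shortfall is 101.0 − 87.4 = 13.6 dB, and N units add 10·log₁₀ N, so need 10·log₁₀ N ≥ 13.6.
N ≥ 10^(13.6/10) = 22.909, so N = 23.

23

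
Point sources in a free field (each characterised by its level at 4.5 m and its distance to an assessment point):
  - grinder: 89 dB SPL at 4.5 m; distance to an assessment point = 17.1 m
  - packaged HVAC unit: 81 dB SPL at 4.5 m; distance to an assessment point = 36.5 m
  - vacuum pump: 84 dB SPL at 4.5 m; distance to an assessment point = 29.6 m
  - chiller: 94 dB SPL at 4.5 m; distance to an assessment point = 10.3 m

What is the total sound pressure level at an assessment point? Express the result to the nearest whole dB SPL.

Propagate each source to the receiver with L = L_ref − 20·log₁₀(r/r_ref), then add intensities.
grinder: 89 − 20·log₁₀(17.1/4.5) = 89 − 11.60 = 77.40 dB SPL.
packaged HVAC unit: 81 − 20·log₁₀(36.5/4.5) = 81 − 18.18 = 62.82 dB SPL.
vacuum pump: 84 − 20·log₁₀(29.6/4.5) = 84 − 16.36 = 67.64 dB SPL.
chiller: 94 − 20·log₁₀(10.3/4.5) = 94 − 7.19 = 86.81 dB SPL.
Σ 10^(L/10) = 5.422e+08 → L_total = 10·log₁₀(5.422e+08) = 87.34 dB SPL.

87 dB SPL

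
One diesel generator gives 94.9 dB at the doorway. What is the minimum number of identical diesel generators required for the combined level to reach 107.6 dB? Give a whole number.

19

Need L₁ + 10·log₁₀ N ≥ 107.6, i.e. log₁₀ N ≥ 1.27.
N ≥ 10^(12.7/10) = 18.621, so N = 19.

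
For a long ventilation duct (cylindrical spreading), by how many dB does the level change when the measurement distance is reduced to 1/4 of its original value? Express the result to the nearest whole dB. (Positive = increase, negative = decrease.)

+6 dB

With cylindrical spreading the level changes by −10·log₁₀(r₂/r₁).
ΔL = −10·log₁₀(0.25) = +6.02 dB.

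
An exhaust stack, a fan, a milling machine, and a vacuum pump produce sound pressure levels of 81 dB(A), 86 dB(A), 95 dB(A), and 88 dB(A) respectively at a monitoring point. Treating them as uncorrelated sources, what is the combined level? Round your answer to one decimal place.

96.4 dB(A)

Incoherent sources combine by intensity addition: L_total = 10·log₁₀(Σ 10^(L_i/10)).
Σ 10^(L/10) = 10^(81/10) + 10^(86/10) + 10^(95/10) + 10^(88/10) = 4.317e+09.
L_total = 10·log₁₀(4.317e+09) = 96.35 dB(A).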